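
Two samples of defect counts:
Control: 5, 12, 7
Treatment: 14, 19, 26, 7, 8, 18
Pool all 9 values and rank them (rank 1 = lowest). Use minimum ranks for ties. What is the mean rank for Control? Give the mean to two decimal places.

Sorted (ascending): 5, 7, 7, 8, 12, 14, 18, 19, 26
The 2 values of 7 occupy positions 2–3 → each gets rank 2.
Control values → pooled ranks: 5→1, 12→5, 7→2
Mean rank = (1 + 5 + 2) / 3 = 2.67

2.67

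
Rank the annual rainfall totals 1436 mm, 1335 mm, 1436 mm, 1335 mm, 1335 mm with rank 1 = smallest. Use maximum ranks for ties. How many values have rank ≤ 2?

0

Sorted (ascending): 1335, 1335, 1335, 1436, 1436
The 3 values of 1335 occupy positions 1–3 → each gets rank 3.
The 2 values of 1436 occupy positions 4–5 → each gets rank 5.
Ranks ≤ 2: {} → 0 values.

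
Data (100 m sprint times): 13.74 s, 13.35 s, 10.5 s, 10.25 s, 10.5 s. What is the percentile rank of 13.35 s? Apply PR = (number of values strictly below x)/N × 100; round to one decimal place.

N = 5.
Strictly below 13.35: 3. Equal to 13.35: 1.
PR = 3/5 × 100 = 60.0

60.0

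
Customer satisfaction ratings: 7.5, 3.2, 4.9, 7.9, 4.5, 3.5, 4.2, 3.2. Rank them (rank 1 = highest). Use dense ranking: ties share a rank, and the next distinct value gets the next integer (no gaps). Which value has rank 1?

Sorted (descending): 7.9, 7.5, 4.9, 4.5, 4.2, 3.5, 3.2, 3.2
The 2 values of 3.2 share dense rank 7.
Remaining distinct values take the next consecutive integers.
Rank 1 → value 7.9.

7.9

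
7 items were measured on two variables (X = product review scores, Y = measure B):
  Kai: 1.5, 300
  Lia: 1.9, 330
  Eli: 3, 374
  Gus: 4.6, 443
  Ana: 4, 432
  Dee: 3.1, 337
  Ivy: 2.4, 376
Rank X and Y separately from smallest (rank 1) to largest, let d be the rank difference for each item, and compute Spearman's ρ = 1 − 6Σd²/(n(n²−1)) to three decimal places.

0.857

Ranks of variable 1: 1, 2, 4, 7, 6, 5, 3
Ranks of variable 2: 1, 2, 4, 7, 6, 3, 5
d = r₁ − r₂: 0, 0, 0, 0, 0, 2, -2
d²: 0, 0, 0, 0, 0, 4, 4; Σd² = 8
ρ = 1 − 6·8/(7·48) = 1 − 48/336 = 0.857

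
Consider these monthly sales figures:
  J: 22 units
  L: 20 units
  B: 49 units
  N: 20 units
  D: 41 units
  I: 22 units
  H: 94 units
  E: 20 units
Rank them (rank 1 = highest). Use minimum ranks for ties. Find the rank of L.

Sorted (descending): 94, 49, 41, 22, 22, 20, 20, 20
The 2 values of 22 occupy positions 4–5 → each gets rank 4.
The 3 values of 20 occupy positions 6–8 → each gets rank 6.
L has value 20 units → rank 6.

6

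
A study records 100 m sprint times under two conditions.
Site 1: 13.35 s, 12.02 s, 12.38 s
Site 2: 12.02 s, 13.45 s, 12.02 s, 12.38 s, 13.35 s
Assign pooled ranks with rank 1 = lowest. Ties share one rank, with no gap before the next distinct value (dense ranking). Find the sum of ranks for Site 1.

Sorted (ascending): 12.02, 12.02, 12.02, 12.38, 12.38, 13.35, 13.35, 13.45
The 3 values of 12.02 share dense rank 1.
The 2 values of 12.38 share dense rank 2.
The 2 values of 13.35 share dense rank 3.
Remaining distinct values take the next consecutive integers.
Site 1 values → pooled ranks: 13.35→3, 12.02→1, 12.38→2
Rank sum = 3 + 1 + 2 = 6

6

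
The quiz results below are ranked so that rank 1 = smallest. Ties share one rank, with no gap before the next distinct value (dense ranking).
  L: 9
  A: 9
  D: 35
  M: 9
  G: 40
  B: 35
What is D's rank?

2

Sorted (ascending): 9, 9, 9, 35, 35, 40
The 3 values of 9 share dense rank 1.
The 2 values of 35 share dense rank 2.
Remaining distinct values take the next consecutive integers.
D has value 35 → rank 2.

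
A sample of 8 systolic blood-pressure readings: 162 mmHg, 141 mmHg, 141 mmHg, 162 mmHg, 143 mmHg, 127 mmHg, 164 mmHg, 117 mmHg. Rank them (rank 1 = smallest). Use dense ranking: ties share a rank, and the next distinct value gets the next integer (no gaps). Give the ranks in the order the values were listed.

5, 3, 3, 5, 4, 2, 6, 1

Sorted (ascending): 117, 127, 141, 141, 143, 162, 162, 164
The 2 values of 141 share dense rank 3.
The 2 values of 162 share dense rank 5.
Remaining distinct values take the next consecutive integers.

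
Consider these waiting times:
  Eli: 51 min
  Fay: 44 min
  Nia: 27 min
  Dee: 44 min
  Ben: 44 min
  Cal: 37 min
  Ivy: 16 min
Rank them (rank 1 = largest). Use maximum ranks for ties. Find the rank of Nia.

6

Sorted (descending): 51, 44, 44, 44, 37, 27, 16
The 3 values of 44 occupy positions 2–4 → each gets rank 4.
Nia has value 27 min → rank 6.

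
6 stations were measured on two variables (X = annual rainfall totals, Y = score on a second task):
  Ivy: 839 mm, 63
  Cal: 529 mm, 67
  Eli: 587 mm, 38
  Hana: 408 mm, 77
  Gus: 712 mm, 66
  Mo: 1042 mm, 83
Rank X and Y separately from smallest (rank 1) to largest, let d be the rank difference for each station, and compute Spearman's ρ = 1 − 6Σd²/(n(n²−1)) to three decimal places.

Ranks of variable 1: 5, 2, 3, 1, 4, 6
Ranks of variable 2: 2, 4, 1, 5, 3, 6
d = r₁ − r₂: 3, -2, 2, -4, 1, 0
d²: 9, 4, 4, 16, 1, 0; Σd² = 34
ρ = 1 − 6·34/(6·35) = 1 − 204/210 = 0.029

0.029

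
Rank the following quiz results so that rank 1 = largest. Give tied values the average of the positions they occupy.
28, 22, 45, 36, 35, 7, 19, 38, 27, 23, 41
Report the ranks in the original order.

Sorted (descending): 45, 41, 38, 36, 35, 28, 27, 23, 22, 19, 7
No ties — each value takes its position as its rank.

6, 9, 1, 4, 5, 11, 10, 3, 7, 8, 2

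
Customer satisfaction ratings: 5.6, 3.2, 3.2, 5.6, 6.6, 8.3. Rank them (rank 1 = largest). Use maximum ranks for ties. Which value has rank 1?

8.3

Sorted (descending): 8.3, 6.6, 5.6, 5.6, 3.2, 3.2
The 2 values of 5.6 occupy positions 3–4 → each gets rank 4.
The 2 values of 3.2 occupy positions 5–6 → each gets rank 6.
Rank 1 → value 8.3.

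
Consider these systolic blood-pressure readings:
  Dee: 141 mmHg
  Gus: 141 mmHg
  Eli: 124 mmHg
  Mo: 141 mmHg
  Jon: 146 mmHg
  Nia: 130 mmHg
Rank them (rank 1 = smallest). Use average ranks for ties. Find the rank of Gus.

4

Sorted (ascending): 124, 130, 141, 141, 141, 146
The 3 values of 141 occupy positions 3–5 → average rank 4.
Gus has value 141 mmHg → rank 4.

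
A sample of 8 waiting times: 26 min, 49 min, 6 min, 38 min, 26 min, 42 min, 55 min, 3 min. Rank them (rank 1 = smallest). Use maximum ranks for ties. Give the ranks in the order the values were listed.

4, 7, 2, 5, 4, 6, 8, 1

Sorted (ascending): 3, 6, 26, 26, 38, 42, 49, 55
The 2 values of 26 occupy positions 3–4 → each gets rank 4.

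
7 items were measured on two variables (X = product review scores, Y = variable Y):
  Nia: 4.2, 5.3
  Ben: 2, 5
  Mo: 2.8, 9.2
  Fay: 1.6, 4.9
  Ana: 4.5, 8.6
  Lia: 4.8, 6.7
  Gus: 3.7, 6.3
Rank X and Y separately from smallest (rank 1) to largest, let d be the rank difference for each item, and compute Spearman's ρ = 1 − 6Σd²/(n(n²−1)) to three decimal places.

0.571

Ranks of variable 1: 5, 2, 3, 1, 6, 7, 4
Ranks of variable 2: 3, 2, 7, 1, 6, 5, 4
d = r₁ − r₂: 2, 0, -4, 0, 0, 2, 0
d²: 4, 0, 16, 0, 0, 4, 0; Σd² = 24
ρ = 1 − 6·24/(7·48) = 1 − 144/336 = 0.571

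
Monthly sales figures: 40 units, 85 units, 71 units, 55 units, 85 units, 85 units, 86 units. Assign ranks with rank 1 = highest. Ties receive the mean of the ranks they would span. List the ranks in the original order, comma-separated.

7, 3, 5, 6, 3, 3, 1

Sorted (descending): 86, 85, 85, 85, 71, 55, 40
The 3 values of 85 occupy positions 2–4 → average rank 3.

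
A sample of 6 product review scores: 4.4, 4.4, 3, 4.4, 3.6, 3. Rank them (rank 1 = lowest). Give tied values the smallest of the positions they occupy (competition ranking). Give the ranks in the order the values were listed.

Sorted (ascending): 3, 3, 3.6, 4.4, 4.4, 4.4
The 2 values of 3 occupy positions 1–2 → each gets rank 1.
The 3 values of 4.4 occupy positions 4–6 → each gets rank 4.

4, 4, 1, 4, 3, 1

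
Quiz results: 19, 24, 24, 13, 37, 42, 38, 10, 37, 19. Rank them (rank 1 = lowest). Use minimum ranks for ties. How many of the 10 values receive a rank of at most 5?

6

Sorted (ascending): 10, 13, 19, 19, 24, 24, 37, 37, 38, 42
The 2 values of 19 occupy positions 3–4 → each gets rank 3.
The 2 values of 24 occupy positions 5–6 → each gets rank 5.
The 2 values of 37 occupy positions 7–8 → each gets rank 7.
Ranks ≤ 5: {1, 2, 3, 3, 5, 5} → 6 values.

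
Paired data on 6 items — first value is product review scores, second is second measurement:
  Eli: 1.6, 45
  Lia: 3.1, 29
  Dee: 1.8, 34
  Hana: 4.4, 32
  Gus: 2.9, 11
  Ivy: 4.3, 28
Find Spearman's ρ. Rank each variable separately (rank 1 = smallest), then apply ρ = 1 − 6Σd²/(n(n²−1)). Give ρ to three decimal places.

-0.486

Ranks of variable 1: 1, 4, 2, 6, 3, 5
Ranks of variable 2: 6, 3, 5, 4, 1, 2
d = r₁ − r₂: -5, 1, -3, 2, 2, 3
d²: 25, 1, 9, 4, 4, 9; Σd² = 52
ρ = 1 − 6·52/(6·35) = 1 − 312/210 = -0.486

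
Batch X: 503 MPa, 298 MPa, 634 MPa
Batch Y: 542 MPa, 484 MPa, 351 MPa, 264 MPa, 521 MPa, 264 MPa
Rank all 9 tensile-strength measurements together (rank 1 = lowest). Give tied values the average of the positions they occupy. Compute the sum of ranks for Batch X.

18

Sorted (ascending): 264, 264, 298, 351, 484, 503, 521, 542, 634
The 2 values of 264 occupy positions 1–2 → average rank (1+2)/2 = 1.5.
Batch X values → pooled ranks: 503→6, 298→3, 634→9
Rank sum = 6 + 3 + 9 = 18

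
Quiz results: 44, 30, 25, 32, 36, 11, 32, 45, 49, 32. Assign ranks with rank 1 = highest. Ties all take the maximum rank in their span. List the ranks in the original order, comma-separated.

Sorted (descending): 49, 45, 44, 36, 32, 32, 32, 30, 25, 11
The 3 values of 32 occupy positions 5–7 → each gets rank 7.

3, 8, 9, 7, 4, 10, 7, 2, 1, 7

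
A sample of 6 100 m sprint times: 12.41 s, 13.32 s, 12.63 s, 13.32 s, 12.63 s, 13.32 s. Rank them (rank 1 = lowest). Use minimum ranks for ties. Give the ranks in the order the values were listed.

1, 4, 2, 4, 2, 4

Sorted (ascending): 12.41, 12.63, 12.63, 13.32, 13.32, 13.32
The 2 values of 12.63 occupy positions 2–3 → each gets rank 2.
The 3 values of 13.32 occupy positions 4–6 → each gets rank 4.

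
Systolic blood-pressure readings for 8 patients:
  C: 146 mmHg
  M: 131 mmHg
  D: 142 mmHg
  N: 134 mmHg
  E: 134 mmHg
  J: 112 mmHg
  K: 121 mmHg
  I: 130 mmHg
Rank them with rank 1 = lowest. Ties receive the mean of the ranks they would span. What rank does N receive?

Sorted (ascending): 112, 121, 130, 131, 134, 134, 142, 146
The 2 values of 134 occupy positions 5–6 → average rank (5+6)/2 = 5.5.
N has value 134 mmHg → rank 5.5.

5.5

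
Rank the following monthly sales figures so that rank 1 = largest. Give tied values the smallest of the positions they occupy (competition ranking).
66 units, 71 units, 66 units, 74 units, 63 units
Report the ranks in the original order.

Sorted (descending): 74, 71, 66, 66, 63
The 2 values of 66 occupy positions 3–4 → each gets rank 3.

3, 2, 3, 1, 5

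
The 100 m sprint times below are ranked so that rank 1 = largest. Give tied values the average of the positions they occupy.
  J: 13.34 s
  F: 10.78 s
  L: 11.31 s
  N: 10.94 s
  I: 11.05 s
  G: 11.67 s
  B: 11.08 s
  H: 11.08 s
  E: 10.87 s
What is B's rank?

Sorted (descending): 13.34, 11.67, 11.31, 11.08, 11.08, 11.05, 10.94, 10.87, 10.78
The 2 values of 11.08 occupy positions 4–5 → average rank (4+5)/2 = 4.5.
B has value 11.08 s → rank 4.5.

4.5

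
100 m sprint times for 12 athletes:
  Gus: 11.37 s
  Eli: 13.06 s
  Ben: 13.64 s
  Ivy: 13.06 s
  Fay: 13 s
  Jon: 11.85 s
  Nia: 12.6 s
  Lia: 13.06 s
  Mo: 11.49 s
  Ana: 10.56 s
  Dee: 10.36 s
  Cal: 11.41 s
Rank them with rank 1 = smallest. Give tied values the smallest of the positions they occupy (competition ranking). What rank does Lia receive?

Sorted (ascending): 10.36, 10.56, 11.37, 11.41, 11.49, 11.85, 12.6, 13, 13.06, 13.06, 13.06, 13.64
The 3 values of 13.06 occupy positions 9–11 → each gets rank 9.
Lia has value 13.06 s → rank 9.

9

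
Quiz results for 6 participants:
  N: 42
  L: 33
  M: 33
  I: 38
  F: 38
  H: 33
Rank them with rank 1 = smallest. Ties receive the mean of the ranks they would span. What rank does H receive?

Sorted (ascending): 33, 33, 33, 38, 38, 42
The 3 values of 33 occupy positions 1–3 → average rank 2.
The 2 values of 38 occupy positions 4–5 → average rank (4+5)/2 = 4.5.
H has value 33 → rank 2.

2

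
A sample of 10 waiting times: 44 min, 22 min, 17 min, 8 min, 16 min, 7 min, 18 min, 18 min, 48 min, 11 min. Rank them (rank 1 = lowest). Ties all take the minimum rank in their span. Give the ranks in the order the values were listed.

Sorted (ascending): 7, 8, 11, 16, 17, 18, 18, 22, 44, 48
The 2 values of 18 occupy positions 6–7 → each gets rank 6.

9, 8, 5, 2, 4, 1, 6, 6, 10, 3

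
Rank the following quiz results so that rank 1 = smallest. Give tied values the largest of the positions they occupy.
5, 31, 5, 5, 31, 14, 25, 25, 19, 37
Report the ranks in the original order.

Sorted (ascending): 5, 5, 5, 14, 19, 25, 25, 31, 31, 37
The 3 values of 5 occupy positions 1–3 → each gets rank 3.
The 2 values of 25 occupy positions 6–7 → each gets rank 7.
The 2 values of 31 occupy positions 8–9 → each gets rank 9.

3, 9, 3, 3, 9, 4, 7, 7, 5, 10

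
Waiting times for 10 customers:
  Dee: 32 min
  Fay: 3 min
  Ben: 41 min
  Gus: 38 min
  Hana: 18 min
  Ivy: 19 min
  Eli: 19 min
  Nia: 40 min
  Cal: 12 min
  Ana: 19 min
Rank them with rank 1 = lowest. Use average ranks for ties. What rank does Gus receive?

Sorted (ascending): 3, 12, 18, 19, 19, 19, 32, 38, 40, 41
The 3 values of 19 occupy positions 4–6 → average rank 5.
Gus has value 38 min → rank 8.

8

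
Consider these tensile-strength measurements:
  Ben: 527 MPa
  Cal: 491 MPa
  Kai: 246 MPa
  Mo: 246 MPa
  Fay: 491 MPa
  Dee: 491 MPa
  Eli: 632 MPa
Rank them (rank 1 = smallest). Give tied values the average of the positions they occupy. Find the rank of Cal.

Sorted (ascending): 246, 246, 491, 491, 491, 527, 632
The 2 values of 246 occupy positions 1–2 → average rank (1+2)/2 = 1.5.
The 3 values of 491 occupy positions 3–5 → average rank 4.
Cal has value 491 MPa → rank 4.

4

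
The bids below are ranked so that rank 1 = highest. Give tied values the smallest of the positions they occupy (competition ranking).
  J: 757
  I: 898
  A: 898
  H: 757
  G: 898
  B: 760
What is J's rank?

5

Sorted (descending): 898, 898, 898, 760, 757, 757
The 3 values of 898 occupy positions 1–3 → each gets rank 1.
The 2 values of 757 occupy positions 5–6 → each gets rank 5.
J has value 757 → rank 5.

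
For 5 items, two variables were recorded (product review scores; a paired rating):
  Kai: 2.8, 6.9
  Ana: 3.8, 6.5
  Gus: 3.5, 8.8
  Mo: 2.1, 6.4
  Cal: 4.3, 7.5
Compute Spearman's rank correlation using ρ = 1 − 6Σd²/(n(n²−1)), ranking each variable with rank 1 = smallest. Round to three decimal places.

Ranks of variable 1: 2, 4, 3, 1, 5
Ranks of variable 2: 3, 2, 5, 1, 4
d = r₁ − r₂: -1, 2, -2, 0, 1
d²: 1, 4, 4, 0, 1; Σd² = 10
ρ = 1 − 6·10/(5·24) = 1 − 60/120 = 0.500

0.500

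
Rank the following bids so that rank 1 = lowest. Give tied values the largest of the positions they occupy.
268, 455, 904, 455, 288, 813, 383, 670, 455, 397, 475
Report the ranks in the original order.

Sorted (ascending): 268, 288, 383, 397, 455, 455, 455, 475, 670, 813, 904
The 3 values of 455 occupy positions 5–7 → each gets rank 7.

1, 7, 11, 7, 2, 10, 3, 9, 7, 4, 8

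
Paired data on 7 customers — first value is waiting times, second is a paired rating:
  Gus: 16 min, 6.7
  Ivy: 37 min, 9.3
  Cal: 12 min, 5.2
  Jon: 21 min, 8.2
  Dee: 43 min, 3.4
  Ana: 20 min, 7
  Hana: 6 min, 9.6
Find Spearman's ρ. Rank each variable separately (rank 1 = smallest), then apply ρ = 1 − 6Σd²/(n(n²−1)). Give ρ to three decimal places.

-0.286

Ranks of variable 1: 3, 6, 2, 5, 7, 4, 1
Ranks of variable 2: 3, 6, 2, 5, 1, 4, 7
d = r₁ − r₂: 0, 0, 0, 0, 6, 0, -6
d²: 0, 0, 0, 0, 36, 0, 36; Σd² = 72
ρ = 1 − 6·72/(7·48) = 1 − 432/336 = -0.286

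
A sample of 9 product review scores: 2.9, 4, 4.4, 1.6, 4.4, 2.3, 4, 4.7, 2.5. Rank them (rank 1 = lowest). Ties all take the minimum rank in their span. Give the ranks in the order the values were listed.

4, 5, 7, 1, 7, 2, 5, 9, 3

Sorted (ascending): 1.6, 2.3, 2.5, 2.9, 4, 4, 4.4, 4.4, 4.7
The 2 values of 4 occupy positions 5–6 → each gets rank 5.
The 2 values of 4.4 occupy positions 7–8 → each gets rank 7.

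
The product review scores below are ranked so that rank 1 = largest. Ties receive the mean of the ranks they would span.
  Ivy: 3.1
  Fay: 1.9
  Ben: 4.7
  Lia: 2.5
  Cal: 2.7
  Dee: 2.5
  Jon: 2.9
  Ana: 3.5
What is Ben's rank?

Sorted (descending): 4.7, 3.5, 3.1, 2.9, 2.7, 2.5, 2.5, 1.9
The 2 values of 2.5 occupy positions 6–7 → average rank (6+7)/2 = 6.5.
Ben has value 4.7 → rank 1.

1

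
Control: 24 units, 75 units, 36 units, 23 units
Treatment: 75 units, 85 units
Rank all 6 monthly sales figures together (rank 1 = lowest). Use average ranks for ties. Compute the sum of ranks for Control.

10.5

Sorted (ascending): 23, 24, 36, 75, 75, 85
The 2 values of 75 occupy positions 4–5 → average rank (4+5)/2 = 4.5.
Control values → pooled ranks: 24→2, 75→4.5, 36→3, 23→1
Rank sum = 2 + 4.5 + 3 + 1 = 10.5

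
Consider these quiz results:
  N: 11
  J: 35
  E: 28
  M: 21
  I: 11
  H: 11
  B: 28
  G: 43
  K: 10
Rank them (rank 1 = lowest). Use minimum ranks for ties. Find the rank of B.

Sorted (ascending): 10, 11, 11, 11, 21, 28, 28, 35, 43
The 3 values of 11 occupy positions 2–4 → each gets rank 2.
The 2 values of 28 occupy positions 6–7 → each gets rank 6.
B has value 28 → rank 6.

6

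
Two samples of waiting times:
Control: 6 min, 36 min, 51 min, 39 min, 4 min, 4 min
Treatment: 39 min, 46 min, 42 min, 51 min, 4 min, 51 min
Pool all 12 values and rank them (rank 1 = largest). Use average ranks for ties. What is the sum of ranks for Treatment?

30.5

Sorted (descending): 51, 51, 51, 46, 42, 39, 39, 36, 6, 4, 4, 4
The 3 values of 51 occupy positions 1–3 → average rank 2.
The 2 values of 39 occupy positions 6–7 → average rank (6+7)/2 = 6.5.
The 3 values of 4 occupy positions 10–12 → average rank 11.
Treatment values → pooled ranks: 39→6.5, 46→4, 42→5, 51→2, 4→11, 51→2
Rank sum = 6.5 + 4 + 5 + 2 + 11 + 2 = 30.5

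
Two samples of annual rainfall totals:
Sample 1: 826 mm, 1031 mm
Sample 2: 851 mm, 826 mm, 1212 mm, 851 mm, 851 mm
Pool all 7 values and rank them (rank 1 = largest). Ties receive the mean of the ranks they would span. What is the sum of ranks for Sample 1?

8.5

Sorted (descending): 1212, 1031, 851, 851, 851, 826, 826
The 3 values of 851 occupy positions 3–5 → average rank 4.
The 2 values of 826 occupy positions 6–7 → average rank (6+7)/2 = 6.5.
Sample 1 values → pooled ranks: 826→6.5, 1031→2
Rank sum = 6.5 + 2 = 8.5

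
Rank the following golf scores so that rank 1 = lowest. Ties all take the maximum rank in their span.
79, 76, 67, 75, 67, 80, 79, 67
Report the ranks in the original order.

Sorted (ascending): 67, 67, 67, 75, 76, 79, 79, 80
The 3 values of 67 occupy positions 1–3 → each gets rank 3.
The 2 values of 79 occupy positions 6–7 → each gets rank 7.

7, 5, 3, 4, 3, 8, 7, 3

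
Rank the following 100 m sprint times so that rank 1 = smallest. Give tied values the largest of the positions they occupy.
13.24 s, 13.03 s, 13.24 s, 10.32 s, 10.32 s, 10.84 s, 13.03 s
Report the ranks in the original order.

7, 5, 7, 2, 2, 3, 5

Sorted (ascending): 10.32, 10.32, 10.84, 13.03, 13.03, 13.24, 13.24
The 2 values of 10.32 occupy positions 1–2 → each gets rank 2.
The 2 values of 13.03 occupy positions 4–5 → each gets rank 5.
The 2 values of 13.24 occupy positions 6–7 → each gets rank 7.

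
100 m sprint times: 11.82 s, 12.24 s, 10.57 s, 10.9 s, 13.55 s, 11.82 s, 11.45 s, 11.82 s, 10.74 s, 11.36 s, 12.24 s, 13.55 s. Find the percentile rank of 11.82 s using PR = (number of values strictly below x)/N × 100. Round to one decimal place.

N = 12.
Strictly below 11.82: 5. Equal to 11.82: 3.
PR = 5/12 × 100 = 41.7

41.7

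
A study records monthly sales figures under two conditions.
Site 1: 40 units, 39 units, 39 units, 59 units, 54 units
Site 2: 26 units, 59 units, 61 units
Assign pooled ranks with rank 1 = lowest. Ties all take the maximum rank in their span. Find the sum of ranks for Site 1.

Sorted (ascending): 26, 39, 39, 40, 54, 59, 59, 61
The 2 values of 39 occupy positions 2–3 → each gets rank 3.
The 2 values of 59 occupy positions 6–7 → each gets rank 7.
Site 1 values → pooled ranks: 40→4, 39→3, 39→3, 59→7, 54→5
Rank sum = 4 + 3 + 3 + 7 + 5 = 22

22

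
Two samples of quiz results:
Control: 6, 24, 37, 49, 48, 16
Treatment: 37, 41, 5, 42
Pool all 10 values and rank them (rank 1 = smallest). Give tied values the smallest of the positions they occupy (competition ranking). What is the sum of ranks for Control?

Sorted (ascending): 5, 6, 16, 24, 37, 37, 41, 42, 48, 49
The 2 values of 37 occupy positions 5–6 → each gets rank 5.
Control values → pooled ranks: 6→2, 24→4, 37→5, 49→10, 48→9, 16→3
Rank sum = 2 + 4 + 5 + 10 + 9 + 3 = 33

33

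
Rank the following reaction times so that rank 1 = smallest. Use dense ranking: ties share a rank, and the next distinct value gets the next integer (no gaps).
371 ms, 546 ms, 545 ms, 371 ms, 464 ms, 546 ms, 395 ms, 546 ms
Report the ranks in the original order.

1, 5, 4, 1, 3, 5, 2, 5

Sorted (ascending): 371, 371, 395, 464, 545, 546, 546, 546
The 2 values of 371 share dense rank 1.
The 3 values of 546 share dense rank 5.
Remaining distinct values take the next consecutive integers.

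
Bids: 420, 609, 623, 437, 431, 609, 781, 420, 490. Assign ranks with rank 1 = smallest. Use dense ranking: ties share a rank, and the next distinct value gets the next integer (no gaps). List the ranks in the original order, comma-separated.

Sorted (ascending): 420, 420, 431, 437, 490, 609, 609, 623, 781
The 2 values of 420 share dense rank 1.
The 2 values of 609 share dense rank 5.
Remaining distinct values take the next consecutive integers.

1, 5, 6, 3, 2, 5, 7, 1, 4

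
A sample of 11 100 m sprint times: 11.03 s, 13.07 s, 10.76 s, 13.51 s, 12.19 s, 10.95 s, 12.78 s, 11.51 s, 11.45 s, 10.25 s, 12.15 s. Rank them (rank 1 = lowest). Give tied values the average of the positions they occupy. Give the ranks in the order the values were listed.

Sorted (ascending): 10.25, 10.76, 10.95, 11.03, 11.45, 11.51, 12.15, 12.19, 12.78, 13.07, 13.51
No ties — each value takes its position as its rank.

4, 10, 2, 11, 8, 3, 9, 6, 5, 1, 7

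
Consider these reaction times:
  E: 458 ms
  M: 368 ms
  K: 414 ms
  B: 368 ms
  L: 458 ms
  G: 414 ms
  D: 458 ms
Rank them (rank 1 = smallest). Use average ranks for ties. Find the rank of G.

3.5

Sorted (ascending): 368, 368, 414, 414, 458, 458, 458
The 2 values of 368 occupy positions 1–2 → average rank (1+2)/2 = 1.5.
The 2 values of 414 occupy positions 3–4 → average rank (3+4)/2 = 3.5.
The 3 values of 458 occupy positions 5–7 → average rank 6.
G has value 414 ms → rank 3.5.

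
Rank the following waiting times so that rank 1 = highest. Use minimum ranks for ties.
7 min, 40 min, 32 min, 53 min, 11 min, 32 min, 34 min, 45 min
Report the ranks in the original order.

Sorted (descending): 53, 45, 40, 34, 32, 32, 11, 7
The 2 values of 32 occupy positions 5–6 → each gets rank 5.

8, 3, 5, 1, 7, 5, 4, 2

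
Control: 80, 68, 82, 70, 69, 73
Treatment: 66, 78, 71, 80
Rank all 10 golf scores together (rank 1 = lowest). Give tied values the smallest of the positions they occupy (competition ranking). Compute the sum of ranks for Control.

Sorted (ascending): 66, 68, 69, 70, 71, 73, 78, 80, 80, 82
The 2 values of 80 occupy positions 8–9 → each gets rank 8.
Control values → pooled ranks: 80→8, 68→2, 82→10, 70→4, 69→3, 73→6
Rank sum = 8 + 2 + 10 + 4 + 3 + 6 = 33

33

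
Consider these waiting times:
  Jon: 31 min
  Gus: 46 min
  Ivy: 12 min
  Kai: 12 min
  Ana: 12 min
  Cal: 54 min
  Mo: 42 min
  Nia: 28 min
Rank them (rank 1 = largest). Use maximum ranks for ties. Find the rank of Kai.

8

Sorted (descending): 54, 46, 42, 31, 28, 12, 12, 12
The 3 values of 12 occupy positions 6–8 → each gets rank 8.
Kai has value 12 min → rank 8.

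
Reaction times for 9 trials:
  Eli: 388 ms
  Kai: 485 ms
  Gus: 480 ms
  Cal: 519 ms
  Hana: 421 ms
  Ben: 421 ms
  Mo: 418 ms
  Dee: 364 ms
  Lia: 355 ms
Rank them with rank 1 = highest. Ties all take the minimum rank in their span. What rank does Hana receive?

Sorted (descending): 519, 485, 480, 421, 421, 418, 388, 364, 355
The 2 values of 421 occupy positions 4–5 → each gets rank 4.
Hana has value 421 ms → rank 4.

4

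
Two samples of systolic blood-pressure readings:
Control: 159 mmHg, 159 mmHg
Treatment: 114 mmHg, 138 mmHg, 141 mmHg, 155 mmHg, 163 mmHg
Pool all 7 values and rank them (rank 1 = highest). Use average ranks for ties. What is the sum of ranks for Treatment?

23

Sorted (descending): 163, 159, 159, 155, 141, 138, 114
The 2 values of 159 occupy positions 2–3 → average rank (2+3)/2 = 2.5.
Treatment values → pooled ranks: 114→7, 138→6, 141→5, 155→4, 163→1
Rank sum = 7 + 6 + 5 + 4 + 1 = 23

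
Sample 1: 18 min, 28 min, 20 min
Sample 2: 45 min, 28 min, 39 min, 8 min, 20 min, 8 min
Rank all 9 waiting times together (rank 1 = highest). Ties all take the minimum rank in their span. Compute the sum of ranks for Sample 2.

Sorted (descending): 45, 39, 28, 28, 20, 20, 18, 8, 8
The 2 values of 28 occupy positions 3–4 → each gets rank 3.
The 2 values of 20 occupy positions 5–6 → each gets rank 5.
The 2 values of 8 occupy positions 8–9 → each gets rank 8.
Sample 2 values → pooled ranks: 45→1, 28→3, 39→2, 8→8, 20→5, 8→8
Rank sum = 1 + 3 + 2 + 8 + 5 + 8 = 27

27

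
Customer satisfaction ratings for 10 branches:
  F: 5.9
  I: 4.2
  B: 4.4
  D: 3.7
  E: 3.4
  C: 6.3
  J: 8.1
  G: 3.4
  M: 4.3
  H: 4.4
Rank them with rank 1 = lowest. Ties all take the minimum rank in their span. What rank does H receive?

Sorted (ascending): 3.4, 3.4, 3.7, 4.2, 4.3, 4.4, 4.4, 5.9, 6.3, 8.1
The 2 values of 3.4 occupy positions 1–2 → each gets rank 1.
The 2 values of 4.4 occupy positions 6–7 → each gets rank 6.
H has value 4.4 → rank 6.

6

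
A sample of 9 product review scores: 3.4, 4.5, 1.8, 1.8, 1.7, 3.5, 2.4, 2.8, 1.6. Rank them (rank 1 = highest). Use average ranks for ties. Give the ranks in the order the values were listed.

Sorted (descending): 4.5, 3.5, 3.4, 2.8, 2.4, 1.8, 1.8, 1.7, 1.6
The 2 values of 1.8 occupy positions 6–7 → average rank (6+7)/2 = 6.5.

3, 1, 6.5, 6.5, 8, 2, 5, 4, 9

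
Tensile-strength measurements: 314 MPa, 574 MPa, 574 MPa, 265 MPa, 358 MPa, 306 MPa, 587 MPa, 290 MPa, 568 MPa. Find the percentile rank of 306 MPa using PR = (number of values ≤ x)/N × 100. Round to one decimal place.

N = 9.
Strictly below 306: 2. Equal to 306: 1.
PR = 3/9 × 100 = 33.3

33.3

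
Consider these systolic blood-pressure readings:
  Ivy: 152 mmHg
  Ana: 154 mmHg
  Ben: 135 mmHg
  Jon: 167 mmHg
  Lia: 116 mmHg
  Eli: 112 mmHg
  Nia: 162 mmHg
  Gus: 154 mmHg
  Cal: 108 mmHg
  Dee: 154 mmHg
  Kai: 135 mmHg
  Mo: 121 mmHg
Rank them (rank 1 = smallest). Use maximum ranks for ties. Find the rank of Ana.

10

Sorted (ascending): 108, 112, 116, 121, 135, 135, 152, 154, 154, 154, 162, 167
The 2 values of 135 occupy positions 5–6 → each gets rank 6.
The 3 values of 154 occupy positions 8–10 → each gets rank 10.
Ana has value 154 mmHg → rank 10.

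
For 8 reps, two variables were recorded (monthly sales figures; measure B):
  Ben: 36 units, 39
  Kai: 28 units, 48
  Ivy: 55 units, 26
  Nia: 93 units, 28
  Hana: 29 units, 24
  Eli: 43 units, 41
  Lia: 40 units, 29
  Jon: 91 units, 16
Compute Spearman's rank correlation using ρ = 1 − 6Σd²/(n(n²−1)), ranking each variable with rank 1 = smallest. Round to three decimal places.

Ranks of variable 1: 3, 1, 6, 8, 2, 5, 4, 7
Ranks of variable 2: 6, 8, 3, 4, 2, 7, 5, 1
d = r₁ − r₂: -3, -7, 3, 4, 0, -2, -1, 6
d²: 9, 49, 9, 16, 0, 4, 1, 36; Σd² = 124
ρ = 1 − 6·124/(8·63) = 1 − 744/504 = -0.476

-0.476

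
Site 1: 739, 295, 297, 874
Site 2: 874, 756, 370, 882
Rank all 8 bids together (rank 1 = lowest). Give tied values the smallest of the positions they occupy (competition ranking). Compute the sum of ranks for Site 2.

Sorted (ascending): 295, 297, 370, 739, 756, 874, 874, 882
The 2 values of 874 occupy positions 6–7 → each gets rank 6.
Site 2 values → pooled ranks: 874→6, 756→5, 370→3, 882→8
Rank sum = 6 + 5 + 3 + 8 = 22

22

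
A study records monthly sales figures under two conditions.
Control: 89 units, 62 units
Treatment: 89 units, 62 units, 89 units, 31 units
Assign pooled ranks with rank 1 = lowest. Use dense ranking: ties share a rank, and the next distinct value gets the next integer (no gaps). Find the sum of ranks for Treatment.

9

Sorted (ascending): 31, 62, 62, 89, 89, 89
The 2 values of 62 share dense rank 2.
The 3 values of 89 share dense rank 3.
Remaining distinct values take the next consecutive integers.
Treatment values → pooled ranks: 89→3, 62→2, 89→3, 31→1
Rank sum = 3 + 2 + 3 + 1 = 9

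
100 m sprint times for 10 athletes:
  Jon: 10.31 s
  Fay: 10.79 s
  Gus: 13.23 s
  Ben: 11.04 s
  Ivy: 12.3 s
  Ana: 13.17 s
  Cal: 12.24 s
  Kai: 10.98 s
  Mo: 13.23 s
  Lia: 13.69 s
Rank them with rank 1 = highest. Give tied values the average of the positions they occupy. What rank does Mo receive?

Sorted (descending): 13.69, 13.23, 13.23, 13.17, 12.3, 12.24, 11.04, 10.98, 10.79, 10.31
The 2 values of 13.23 occupy positions 2–3 → average rank (2+3)/2 = 2.5.
Mo has value 13.23 s → rank 2.5.

2.5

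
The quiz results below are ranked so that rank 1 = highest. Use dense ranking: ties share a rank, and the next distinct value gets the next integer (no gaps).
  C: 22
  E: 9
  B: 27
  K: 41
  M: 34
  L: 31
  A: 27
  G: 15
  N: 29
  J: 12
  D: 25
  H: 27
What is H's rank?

5

Sorted (descending): 41, 34, 31, 29, 27, 27, 27, 25, 22, 15, 12, 9
The 3 values of 27 share dense rank 5.
Remaining distinct values take the next consecutive integers.
H has value 27 → rank 5.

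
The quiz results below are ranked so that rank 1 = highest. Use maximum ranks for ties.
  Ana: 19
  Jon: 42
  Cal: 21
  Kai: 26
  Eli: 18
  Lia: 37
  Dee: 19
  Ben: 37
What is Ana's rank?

7

Sorted (descending): 42, 37, 37, 26, 21, 19, 19, 18
The 2 values of 37 occupy positions 2–3 → each gets rank 3.
The 2 values of 19 occupy positions 6–7 → each gets rank 7.
Ana has value 19 → rank 7.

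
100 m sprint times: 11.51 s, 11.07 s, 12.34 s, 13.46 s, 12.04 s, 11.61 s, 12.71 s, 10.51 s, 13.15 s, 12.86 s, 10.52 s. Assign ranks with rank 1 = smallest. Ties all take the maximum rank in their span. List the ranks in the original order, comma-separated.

4, 3, 7, 11, 6, 5, 8, 1, 10, 9, 2

Sorted (ascending): 10.51, 10.52, 11.07, 11.51, 11.61, 12.04, 12.34, 12.71, 12.86, 13.15, 13.46
No ties — each value takes its position as its rank.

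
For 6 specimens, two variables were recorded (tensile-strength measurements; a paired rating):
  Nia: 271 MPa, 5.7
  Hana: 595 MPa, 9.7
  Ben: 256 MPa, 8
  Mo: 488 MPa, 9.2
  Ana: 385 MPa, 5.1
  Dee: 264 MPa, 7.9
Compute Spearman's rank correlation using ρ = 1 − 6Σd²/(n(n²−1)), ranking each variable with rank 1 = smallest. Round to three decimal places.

0.429

Ranks of variable 1: 3, 6, 1, 5, 4, 2
Ranks of variable 2: 2, 6, 4, 5, 1, 3
d = r₁ − r₂: 1, 0, -3, 0, 3, -1
d²: 1, 0, 9, 0, 9, 1; Σd² = 20
ρ = 1 − 6·20/(6·35) = 1 − 120/210 = 0.429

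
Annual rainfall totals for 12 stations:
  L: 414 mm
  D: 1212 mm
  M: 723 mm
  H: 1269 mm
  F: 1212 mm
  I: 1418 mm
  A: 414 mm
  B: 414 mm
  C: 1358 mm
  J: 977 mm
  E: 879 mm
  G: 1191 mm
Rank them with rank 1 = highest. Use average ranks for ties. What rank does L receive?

Sorted (descending): 1418, 1358, 1269, 1212, 1212, 1191, 977, 879, 723, 414, 414, 414
The 2 values of 1212 occupy positions 4–5 → average rank (4+5)/2 = 4.5.
The 3 values of 414 occupy positions 10–12 → average rank 11.
L has value 414 mm → rank 11.

11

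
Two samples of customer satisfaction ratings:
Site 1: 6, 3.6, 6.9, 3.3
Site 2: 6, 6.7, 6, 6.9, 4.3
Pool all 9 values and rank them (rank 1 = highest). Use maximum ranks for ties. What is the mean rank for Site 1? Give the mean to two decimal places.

6.25

Sorted (descending): 6.9, 6.9, 6.7, 6, 6, 6, 4.3, 3.6, 3.3
The 2 values of 6.9 occupy positions 1–2 → each gets rank 2.
The 3 values of 6 occupy positions 4–6 → each gets rank 6.
Site 1 values → pooled ranks: 6→6, 3.6→8, 6.9→2, 3.3→9
Mean rank = (6 + 8 + 2 + 9) / 4 = 6.25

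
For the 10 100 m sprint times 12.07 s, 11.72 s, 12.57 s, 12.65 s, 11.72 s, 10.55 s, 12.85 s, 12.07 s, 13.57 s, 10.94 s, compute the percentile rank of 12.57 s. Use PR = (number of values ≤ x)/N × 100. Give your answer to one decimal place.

N = 10.
Strictly below 12.57: 6. Equal to 12.57: 1.
PR = 7/10 × 100 = 70.0

70.0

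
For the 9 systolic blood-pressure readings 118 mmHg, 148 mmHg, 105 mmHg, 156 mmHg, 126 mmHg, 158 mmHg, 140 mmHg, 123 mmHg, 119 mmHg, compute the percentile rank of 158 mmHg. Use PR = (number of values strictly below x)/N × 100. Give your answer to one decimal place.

N = 9.
Strictly below 158: 8. Equal to 158: 1.
PR = 8/9 × 100 = 88.9

88.9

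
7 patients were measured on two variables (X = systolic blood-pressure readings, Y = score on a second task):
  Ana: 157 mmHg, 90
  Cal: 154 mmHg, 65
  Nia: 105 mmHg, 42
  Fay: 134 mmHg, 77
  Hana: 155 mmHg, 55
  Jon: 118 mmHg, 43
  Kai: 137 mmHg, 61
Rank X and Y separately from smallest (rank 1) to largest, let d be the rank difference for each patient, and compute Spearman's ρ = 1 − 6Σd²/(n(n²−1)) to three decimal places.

Ranks of variable 1: 7, 5, 1, 3, 6, 2, 4
Ranks of variable 2: 7, 5, 1, 6, 3, 2, 4
d = r₁ − r₂: 0, 0, 0, -3, 3, 0, 0
d²: 0, 0, 0, 9, 9, 0, 0; Σd² = 18
ρ = 1 − 6·18/(7·48) = 1 − 108/336 = 0.679

0.679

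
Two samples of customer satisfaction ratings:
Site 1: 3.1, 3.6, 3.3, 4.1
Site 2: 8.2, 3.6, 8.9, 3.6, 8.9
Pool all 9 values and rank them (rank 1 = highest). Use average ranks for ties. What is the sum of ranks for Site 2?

18

Sorted (descending): 8.9, 8.9, 8.2, 4.1, 3.6, 3.6, 3.6, 3.3, 3.1
The 2 values of 8.9 occupy positions 1–2 → average rank (1+2)/2 = 1.5.
The 3 values of 3.6 occupy positions 5–7 → average rank 6.
Site 2 values → pooled ranks: 8.2→3, 3.6→6, 8.9→1.5, 3.6→6, 8.9→1.5
Rank sum = 3 + 6 + 1.5 + 6 + 1.5 = 18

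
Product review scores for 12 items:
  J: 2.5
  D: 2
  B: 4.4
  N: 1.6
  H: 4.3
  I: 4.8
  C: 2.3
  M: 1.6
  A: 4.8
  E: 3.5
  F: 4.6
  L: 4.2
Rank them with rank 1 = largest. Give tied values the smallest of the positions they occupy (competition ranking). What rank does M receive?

11

Sorted (descending): 4.8, 4.8, 4.6, 4.4, 4.3, 4.2, 3.5, 2.5, 2.3, 2, 1.6, 1.6
The 2 values of 4.8 occupy positions 1–2 → each gets rank 1.
The 2 values of 1.6 occupy positions 11–12 → each gets rank 11.
M has value 1.6 → rank 11.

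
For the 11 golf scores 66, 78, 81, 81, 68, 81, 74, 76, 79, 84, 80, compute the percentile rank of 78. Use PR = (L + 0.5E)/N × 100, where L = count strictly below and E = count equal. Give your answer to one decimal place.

N = 11.
Strictly below 78: 4. Equal to 78: 1.
PR = (4 + 0.5·1)/11 × 100 = 40.9

40.9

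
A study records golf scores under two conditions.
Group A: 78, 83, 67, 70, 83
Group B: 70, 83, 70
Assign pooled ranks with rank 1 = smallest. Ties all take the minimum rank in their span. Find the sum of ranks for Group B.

10

Sorted (ascending): 67, 70, 70, 70, 78, 83, 83, 83
The 3 values of 70 occupy positions 2–4 → each gets rank 2.
The 3 values of 83 occupy positions 6–8 → each gets rank 6.
Group B values → pooled ranks: 70→2, 83→6, 70→2
Rank sum = 2 + 6 + 2 = 10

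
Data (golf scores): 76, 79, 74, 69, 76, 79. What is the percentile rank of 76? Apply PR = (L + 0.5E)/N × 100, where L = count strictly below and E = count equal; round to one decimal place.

50.0

N = 6.
Strictly below 76: 2. Equal to 76: 2.
PR = (2 + 0.5·2)/6 × 100 = 50.0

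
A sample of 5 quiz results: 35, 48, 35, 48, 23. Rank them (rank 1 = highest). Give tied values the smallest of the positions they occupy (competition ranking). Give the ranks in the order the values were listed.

3, 1, 3, 1, 5

Sorted (descending): 48, 48, 35, 35, 23
The 2 values of 48 occupy positions 1–2 → each gets rank 1.
The 2 values of 35 occupy positions 3–4 → each gets rank 3.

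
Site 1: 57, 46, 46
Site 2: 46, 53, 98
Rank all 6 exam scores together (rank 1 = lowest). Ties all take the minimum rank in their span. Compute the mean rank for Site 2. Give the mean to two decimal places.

3.67

Sorted (ascending): 46, 46, 46, 53, 57, 98
The 3 values of 46 occupy positions 1–3 → each gets rank 1.
Site 2 values → pooled ranks: 46→1, 53→4, 98→6
Mean rank = (1 + 4 + 6) / 3 = 3.67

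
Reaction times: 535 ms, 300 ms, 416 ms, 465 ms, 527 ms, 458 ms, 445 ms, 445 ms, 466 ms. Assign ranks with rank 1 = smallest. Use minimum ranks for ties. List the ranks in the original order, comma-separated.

Sorted (ascending): 300, 416, 445, 445, 458, 465, 466, 527, 535
The 2 values of 445 occupy positions 3–4 → each gets rank 3.

9, 1, 2, 6, 8, 5, 3, 3, 7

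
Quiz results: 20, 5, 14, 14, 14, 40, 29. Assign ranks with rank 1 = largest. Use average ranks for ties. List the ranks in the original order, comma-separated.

3, 7, 5, 5, 5, 1, 2

Sorted (descending): 40, 29, 20, 14, 14, 14, 5
The 3 values of 14 occupy positions 4–6 → average rank 5.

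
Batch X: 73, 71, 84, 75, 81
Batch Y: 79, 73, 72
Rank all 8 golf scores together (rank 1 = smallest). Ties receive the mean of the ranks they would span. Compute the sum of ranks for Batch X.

24.5

Sorted (ascending): 71, 72, 73, 73, 75, 79, 81, 84
The 2 values of 73 occupy positions 3–4 → average rank (3+4)/2 = 3.5.
Batch X values → pooled ranks: 73→3.5, 71→1, 84→8, 75→5, 81→7
Rank sum = 3.5 + 1 + 8 + 5 + 7 = 24.5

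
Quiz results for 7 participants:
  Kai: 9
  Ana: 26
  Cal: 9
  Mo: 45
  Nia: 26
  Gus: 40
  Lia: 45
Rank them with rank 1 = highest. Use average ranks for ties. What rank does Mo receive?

1.5

Sorted (descending): 45, 45, 40, 26, 26, 9, 9
The 2 values of 45 occupy positions 1–2 → average rank (1+2)/2 = 1.5.
The 2 values of 26 occupy positions 4–5 → average rank (4+5)/2 = 4.5.
The 2 values of 9 occupy positions 6–7 → average rank (6+7)/2 = 6.5.
Mo has value 45 → rank 1.5.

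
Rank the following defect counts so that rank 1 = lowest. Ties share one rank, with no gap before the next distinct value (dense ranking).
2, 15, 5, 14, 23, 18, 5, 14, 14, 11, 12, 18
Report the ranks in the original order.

1, 6, 2, 5, 8, 7, 2, 5, 5, 3, 4, 7

Sorted (ascending): 2, 5, 5, 11, 12, 14, 14, 14, 15, 18, 18, 23
The 2 values of 5 share dense rank 2.
The 3 values of 14 share dense rank 5.
The 2 values of 18 share dense rank 7.
Remaining distinct values take the next consecutive integers.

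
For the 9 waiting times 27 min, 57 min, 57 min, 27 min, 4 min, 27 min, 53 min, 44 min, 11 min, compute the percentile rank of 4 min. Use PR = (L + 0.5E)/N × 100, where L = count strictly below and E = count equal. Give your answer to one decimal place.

N = 9.
Strictly below 4: 0. Equal to 4: 1.
PR = (0 + 0.5·1)/9 × 100 = 5.6

5.6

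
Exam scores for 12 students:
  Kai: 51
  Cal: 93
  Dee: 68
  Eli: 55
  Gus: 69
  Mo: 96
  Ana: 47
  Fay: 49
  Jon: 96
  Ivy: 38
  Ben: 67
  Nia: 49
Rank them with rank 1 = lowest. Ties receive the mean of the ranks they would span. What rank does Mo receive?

Sorted (ascending): 38, 47, 49, 49, 51, 55, 67, 68, 69, 93, 96, 96
The 2 values of 49 occupy positions 3–4 → average rank (3+4)/2 = 3.5.
The 2 values of 96 occupy positions 11–12 → average rank (11+12)/2 = 11.5.
Mo has value 96 → rank 11.5.

11.5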